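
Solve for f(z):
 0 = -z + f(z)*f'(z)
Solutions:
 f(z) = -sqrt(C1 + z^2)
 f(z) = sqrt(C1 + z^2)


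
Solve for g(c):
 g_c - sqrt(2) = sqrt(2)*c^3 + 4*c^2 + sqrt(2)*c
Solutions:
 g(c) = C1 + sqrt(2)*c^4/4 + 4*c^3/3 + sqrt(2)*c^2/2 + sqrt(2)*c


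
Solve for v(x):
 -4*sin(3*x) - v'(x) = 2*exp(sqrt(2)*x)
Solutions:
 v(x) = C1 - sqrt(2)*exp(sqrt(2)*x) + 4*cos(3*x)/3


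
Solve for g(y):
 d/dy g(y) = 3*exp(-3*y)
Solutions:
 g(y) = C1 - exp(-3*y)


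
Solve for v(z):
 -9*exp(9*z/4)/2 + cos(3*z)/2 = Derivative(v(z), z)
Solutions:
 v(z) = C1 - 2*exp(9*z/4) + sin(3*z)/6


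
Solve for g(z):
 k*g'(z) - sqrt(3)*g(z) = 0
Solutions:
 g(z) = C1*exp(sqrt(3)*z/k)


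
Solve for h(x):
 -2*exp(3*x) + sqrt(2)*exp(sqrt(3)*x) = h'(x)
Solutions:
 h(x) = C1 - 2*exp(3*x)/3 + sqrt(6)*exp(sqrt(3)*x)/3


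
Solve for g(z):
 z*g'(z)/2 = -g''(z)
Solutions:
 g(z) = C1 + C2*erf(z/2)


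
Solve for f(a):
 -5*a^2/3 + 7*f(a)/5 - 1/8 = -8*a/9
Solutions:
 f(a) = 25*a^2/21 - 40*a/63 + 5/56


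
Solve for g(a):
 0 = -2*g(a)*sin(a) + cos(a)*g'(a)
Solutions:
 g(a) = C1/cos(a)^2


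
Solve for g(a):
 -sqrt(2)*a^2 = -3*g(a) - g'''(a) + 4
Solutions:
 g(a) = C3*exp(-3^(1/3)*a) + sqrt(2)*a^2/3 + (C1*sin(3^(5/6)*a/2) + C2*cos(3^(5/6)*a/2))*exp(3^(1/3)*a/2) + 4/3


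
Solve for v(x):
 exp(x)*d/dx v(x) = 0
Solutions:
 v(x) = C1


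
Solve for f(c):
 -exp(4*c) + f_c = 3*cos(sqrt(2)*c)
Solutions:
 f(c) = C1 + exp(4*c)/4 + 3*sqrt(2)*sin(sqrt(2)*c)/2


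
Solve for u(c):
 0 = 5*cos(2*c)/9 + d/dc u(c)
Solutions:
 u(c) = C1 - 5*sin(2*c)/18


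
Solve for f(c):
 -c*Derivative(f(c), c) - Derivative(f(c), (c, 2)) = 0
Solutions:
 f(c) = C1 + C2*erf(sqrt(2)*c/2)


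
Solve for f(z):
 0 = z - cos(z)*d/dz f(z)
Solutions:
 f(z) = C1 + Integral(z/cos(z), z)


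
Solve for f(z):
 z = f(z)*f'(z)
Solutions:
 f(z) = -sqrt(C1 + z^2)
 f(z) = sqrt(C1 + z^2)


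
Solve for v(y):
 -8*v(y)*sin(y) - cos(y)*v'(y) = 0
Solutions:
 v(y) = C1*cos(y)^8


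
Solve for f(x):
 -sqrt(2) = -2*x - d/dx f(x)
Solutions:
 f(x) = C1 - x^2 + sqrt(2)*x


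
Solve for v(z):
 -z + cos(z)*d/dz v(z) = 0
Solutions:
 v(z) = C1 + Integral(z/cos(z), z)


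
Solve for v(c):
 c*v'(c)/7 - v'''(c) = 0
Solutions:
 v(c) = C1 + Integral(C2*airyai(7^(2/3)*c/7) + C3*airybi(7^(2/3)*c/7), c)


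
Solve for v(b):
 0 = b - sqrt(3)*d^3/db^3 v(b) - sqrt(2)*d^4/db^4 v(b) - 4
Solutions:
 v(b) = C1 + C2*b + C3*b^2 + C4*exp(-sqrt(6)*b/2) + sqrt(3)*b^4/72 + b^3*(-4*sqrt(3) - sqrt(2))/18


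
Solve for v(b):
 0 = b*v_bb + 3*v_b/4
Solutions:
 v(b) = C1 + C2*b^(1/4)


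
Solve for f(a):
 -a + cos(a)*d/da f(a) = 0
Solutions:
 f(a) = C1 + Integral(a/cos(a), a)


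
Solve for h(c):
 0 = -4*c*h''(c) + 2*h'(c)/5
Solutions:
 h(c) = C1 + C2*c^(11/10)


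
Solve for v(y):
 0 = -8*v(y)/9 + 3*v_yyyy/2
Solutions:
 v(y) = C1*exp(-2*3^(1/4)*y/3) + C2*exp(2*3^(1/4)*y/3) + C3*sin(2*3^(1/4)*y/3) + C4*cos(2*3^(1/4)*y/3)


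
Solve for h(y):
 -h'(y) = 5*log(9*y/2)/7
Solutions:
 h(y) = C1 - 5*y*log(y)/7 - 10*y*log(3)/7 + 5*y*log(2)/7 + 5*y/7


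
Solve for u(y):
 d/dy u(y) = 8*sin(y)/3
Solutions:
 u(y) = C1 - 8*cos(y)/3


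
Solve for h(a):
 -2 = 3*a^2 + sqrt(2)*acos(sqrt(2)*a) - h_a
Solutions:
 h(a) = C1 + a^3 + 2*a + sqrt(2)*(a*acos(sqrt(2)*a) - sqrt(2)*sqrt(1 - 2*a^2)/2)


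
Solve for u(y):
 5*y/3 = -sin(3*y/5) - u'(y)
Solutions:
 u(y) = C1 - 5*y^2/6 + 5*cos(3*y/5)/3


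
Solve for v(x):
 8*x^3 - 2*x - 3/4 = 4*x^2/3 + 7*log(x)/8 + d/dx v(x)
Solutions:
 v(x) = C1 + 2*x^4 - 4*x^3/9 - x^2 - 7*x*log(x)/8 + x/8


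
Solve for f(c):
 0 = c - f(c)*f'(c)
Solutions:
 f(c) = -sqrt(C1 + c^2)
 f(c) = sqrt(C1 + c^2)


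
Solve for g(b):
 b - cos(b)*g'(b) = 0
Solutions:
 g(b) = C1 + Integral(b/cos(b), b)


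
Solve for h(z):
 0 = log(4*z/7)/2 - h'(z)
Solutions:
 h(z) = C1 + z*log(z)/2 - z*log(7)/2 - z/2 + z*log(2)


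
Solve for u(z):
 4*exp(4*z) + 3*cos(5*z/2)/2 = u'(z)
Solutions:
 u(z) = C1 + exp(4*z) + 3*sin(5*z/2)/5


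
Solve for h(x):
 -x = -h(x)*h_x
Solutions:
 h(x) = -sqrt(C1 + x^2)
 h(x) = sqrt(C1 + x^2)


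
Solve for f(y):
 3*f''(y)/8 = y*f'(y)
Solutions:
 f(y) = C1 + C2*erfi(2*sqrt(3)*y/3)


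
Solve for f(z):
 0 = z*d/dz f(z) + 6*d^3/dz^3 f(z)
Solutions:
 f(z) = C1 + Integral(C2*airyai(-6^(2/3)*z/6) + C3*airybi(-6^(2/3)*z/6), z)


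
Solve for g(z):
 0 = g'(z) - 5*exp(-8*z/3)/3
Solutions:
 g(z) = C1 - 5*exp(-8*z/3)/8


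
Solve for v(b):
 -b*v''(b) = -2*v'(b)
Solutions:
 v(b) = C1 + C2*b^3


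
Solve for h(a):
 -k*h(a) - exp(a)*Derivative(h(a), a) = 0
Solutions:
 h(a) = C1*exp(k*exp(-a))


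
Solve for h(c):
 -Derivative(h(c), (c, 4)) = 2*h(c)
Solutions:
 h(c) = (C1*sin(2^(3/4)*c/2) + C2*cos(2^(3/4)*c/2))*exp(-2^(3/4)*c/2) + (C3*sin(2^(3/4)*c/2) + C4*cos(2^(3/4)*c/2))*exp(2^(3/4)*c/2)


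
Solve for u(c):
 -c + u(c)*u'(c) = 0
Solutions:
 u(c) = -sqrt(C1 + c^2)
 u(c) = sqrt(C1 + c^2)


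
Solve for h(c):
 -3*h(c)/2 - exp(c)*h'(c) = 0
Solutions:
 h(c) = C1*exp(3*exp(-c)/2)


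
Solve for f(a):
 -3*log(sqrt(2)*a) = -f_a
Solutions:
 f(a) = C1 + 3*a*log(a) - 3*a + 3*a*log(2)/2


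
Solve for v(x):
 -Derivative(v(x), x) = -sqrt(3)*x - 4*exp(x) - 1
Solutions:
 v(x) = C1 + sqrt(3)*x^2/2 + x + 4*exp(x)


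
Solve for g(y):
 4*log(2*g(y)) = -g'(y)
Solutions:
 Integral(1/(log(_y) + log(2)), (_y, g(y)))/4 = C1 - y


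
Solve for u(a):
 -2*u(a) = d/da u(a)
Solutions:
 u(a) = C1*exp(-2*a)


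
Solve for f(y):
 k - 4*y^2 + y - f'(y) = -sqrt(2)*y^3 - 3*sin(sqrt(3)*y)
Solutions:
 f(y) = C1 + k*y + sqrt(2)*y^4/4 - 4*y^3/3 + y^2/2 - sqrt(3)*cos(sqrt(3)*y)


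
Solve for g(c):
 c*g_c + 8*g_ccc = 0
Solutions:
 g(c) = C1 + Integral(C2*airyai(-c/2) + C3*airybi(-c/2), c)


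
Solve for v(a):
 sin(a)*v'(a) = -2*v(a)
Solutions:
 v(a) = C1*(cos(a) + 1)/(cos(a) - 1)


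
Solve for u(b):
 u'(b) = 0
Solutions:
 u(b) = C1


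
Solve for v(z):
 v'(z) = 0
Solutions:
 v(z) = C1


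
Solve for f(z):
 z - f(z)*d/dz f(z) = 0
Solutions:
 f(z) = -sqrt(C1 + z^2)
 f(z) = sqrt(C1 + z^2)


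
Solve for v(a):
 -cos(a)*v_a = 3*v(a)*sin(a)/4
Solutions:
 v(a) = C1*cos(a)^(3/4)


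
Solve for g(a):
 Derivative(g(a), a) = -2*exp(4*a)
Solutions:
 g(a) = C1 - exp(4*a)/2


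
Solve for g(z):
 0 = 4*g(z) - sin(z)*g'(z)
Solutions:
 g(z) = C1*(cos(z)^2 - 2*cos(z) + 1)/(cos(z)^2 + 2*cos(z) + 1)


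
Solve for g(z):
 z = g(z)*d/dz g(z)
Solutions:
 g(z) = -sqrt(C1 + z^2)
 g(z) = sqrt(C1 + z^2)


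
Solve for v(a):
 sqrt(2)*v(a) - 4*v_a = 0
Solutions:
 v(a) = C1*exp(sqrt(2)*a/4)


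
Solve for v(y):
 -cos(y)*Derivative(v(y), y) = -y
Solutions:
 v(y) = C1 + Integral(y/cos(y), y)


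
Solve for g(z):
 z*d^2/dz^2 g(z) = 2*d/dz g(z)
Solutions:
 g(z) = C1 + C2*z^3


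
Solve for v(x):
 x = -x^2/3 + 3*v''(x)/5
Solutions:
 v(x) = C1 + C2*x + 5*x^4/108 + 5*x^3/18


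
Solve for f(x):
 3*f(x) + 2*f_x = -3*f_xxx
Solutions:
 f(x) = C1*exp(2^(1/3)*x*(-4/(27 + sqrt(761))^(1/3) + 2^(1/3)*(27 + sqrt(761))^(1/3))/12)*sin(2^(1/3)*sqrt(3)*x*(4/(27 + sqrt(761))^(1/3) + 2^(1/3)*(27 + sqrt(761))^(1/3))/12) + C2*exp(2^(1/3)*x*(-4/(27 + sqrt(761))^(1/3) + 2^(1/3)*(27 + sqrt(761))^(1/3))/12)*cos(2^(1/3)*sqrt(3)*x*(4/(27 + sqrt(761))^(1/3) + 2^(1/3)*(27 + sqrt(761))^(1/3))/12) + C3*exp(-2^(1/3)*x*(-4/(27 + sqrt(761))^(1/3) + 2^(1/3)*(27 + sqrt(761))^(1/3))/6)


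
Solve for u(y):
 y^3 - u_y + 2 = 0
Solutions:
 u(y) = C1 + y^4/4 + 2*y


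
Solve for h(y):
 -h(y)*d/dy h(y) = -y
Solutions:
 h(y) = -sqrt(C1 + y^2)
 h(y) = sqrt(C1 + y^2)


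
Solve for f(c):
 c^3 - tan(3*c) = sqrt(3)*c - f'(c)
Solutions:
 f(c) = C1 - c^4/4 + sqrt(3)*c^2/2 - log(cos(3*c))/3


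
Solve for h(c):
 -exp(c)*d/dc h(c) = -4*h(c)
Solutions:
 h(c) = C1*exp(-4*exp(-c))


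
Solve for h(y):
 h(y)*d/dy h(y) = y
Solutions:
 h(y) = -sqrt(C1 + y^2)
 h(y) = sqrt(C1 + y^2)


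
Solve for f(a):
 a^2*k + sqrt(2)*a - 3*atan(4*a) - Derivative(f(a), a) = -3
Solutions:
 f(a) = C1 + a^3*k/3 + sqrt(2)*a^2/2 - 3*a*atan(4*a) + 3*a + 3*log(16*a^2 + 1)/8


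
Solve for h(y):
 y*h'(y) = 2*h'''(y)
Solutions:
 h(y) = C1 + Integral(C2*airyai(2^(2/3)*y/2) + C3*airybi(2^(2/3)*y/2), y)


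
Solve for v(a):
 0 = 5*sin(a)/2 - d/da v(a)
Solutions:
 v(a) = C1 - 5*cos(a)/2


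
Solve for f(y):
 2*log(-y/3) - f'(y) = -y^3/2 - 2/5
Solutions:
 f(y) = C1 + y^4/8 + 2*y*log(-y) + y*(-2*log(3) - 8/5)


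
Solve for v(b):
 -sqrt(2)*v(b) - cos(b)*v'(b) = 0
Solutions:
 v(b) = C1*(sin(b) - 1)^(sqrt(2)/2)/(sin(b) + 1)^(sqrt(2)/2)


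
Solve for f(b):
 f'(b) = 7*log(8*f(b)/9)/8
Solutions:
 -8*Integral(1/(log(_y) - 2*log(3) + 3*log(2)), (_y, f(b)))/7 = C1 - b


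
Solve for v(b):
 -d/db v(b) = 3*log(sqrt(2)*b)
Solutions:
 v(b) = C1 - 3*b*log(b) - 3*b*log(2)/2 + 3*b


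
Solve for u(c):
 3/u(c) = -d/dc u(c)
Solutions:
 u(c) = -sqrt(C1 - 6*c)
 u(c) = sqrt(C1 - 6*c)


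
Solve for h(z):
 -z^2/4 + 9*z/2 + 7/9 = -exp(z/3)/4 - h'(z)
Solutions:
 h(z) = C1 + z^3/12 - 9*z^2/4 - 7*z/9 - 3*exp(z/3)/4


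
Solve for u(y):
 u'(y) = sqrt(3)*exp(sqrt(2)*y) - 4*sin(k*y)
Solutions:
 u(y) = C1 + sqrt(6)*exp(sqrt(2)*y)/2 + 4*cos(k*y)/k


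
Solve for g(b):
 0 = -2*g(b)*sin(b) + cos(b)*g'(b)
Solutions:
 g(b) = C1/cos(b)^2


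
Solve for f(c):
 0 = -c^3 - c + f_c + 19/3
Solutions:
 f(c) = C1 + c^4/4 + c^2/2 - 19*c/3


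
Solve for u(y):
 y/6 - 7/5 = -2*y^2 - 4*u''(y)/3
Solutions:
 u(y) = C1 + C2*y - y^4/8 - y^3/48 + 21*y^2/40


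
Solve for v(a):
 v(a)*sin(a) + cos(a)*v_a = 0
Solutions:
 v(a) = C1*cos(a)


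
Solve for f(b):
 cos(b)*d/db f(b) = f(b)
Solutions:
 f(b) = C1*sqrt(sin(b) + 1)/sqrt(sin(b) - 1)


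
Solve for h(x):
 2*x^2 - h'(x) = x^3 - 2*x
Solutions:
 h(x) = C1 - x^4/4 + 2*x^3/3 + x^2


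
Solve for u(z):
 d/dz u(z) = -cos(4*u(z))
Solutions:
 u(z) = -asin((C1 + exp(8*z))/(C1 - exp(8*z)))/4 + pi/4
 u(z) = asin((C1 + exp(8*z))/(C1 - exp(8*z)))/4


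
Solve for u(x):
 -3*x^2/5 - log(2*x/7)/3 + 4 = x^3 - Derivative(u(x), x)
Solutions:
 u(x) = C1 + x^4/4 + x^3/5 + x*log(x)/3 - 13*x/3 - x*log(7)/3 + x*log(2)/3


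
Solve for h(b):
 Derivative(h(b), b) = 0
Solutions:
 h(b) = C1


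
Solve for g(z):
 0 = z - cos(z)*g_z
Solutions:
 g(z) = C1 + Integral(z/cos(z), z)


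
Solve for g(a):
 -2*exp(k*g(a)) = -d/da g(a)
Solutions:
 g(a) = Piecewise((log(-1/(C1*k + 2*a*k))/k, Ne(k, 0)), (nan, True))
 g(a) = Piecewise((C1 + 2*a, Eq(k, 0)), (nan, True))


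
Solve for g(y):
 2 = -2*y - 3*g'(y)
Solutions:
 g(y) = C1 - y^2/3 - 2*y/3


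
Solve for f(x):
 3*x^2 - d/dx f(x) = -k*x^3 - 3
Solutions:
 f(x) = C1 + k*x^4/4 + x^3 + 3*x


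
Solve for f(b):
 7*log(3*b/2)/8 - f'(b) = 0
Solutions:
 f(b) = C1 + 7*b*log(b)/8 - 7*b/8 - 7*b*log(2)/8 + 7*b*log(3)/8


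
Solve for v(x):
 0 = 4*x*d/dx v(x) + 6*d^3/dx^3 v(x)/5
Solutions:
 v(x) = C1 + Integral(C2*airyai(-10^(1/3)*3^(2/3)*x/3) + C3*airybi(-10^(1/3)*3^(2/3)*x/3), x)


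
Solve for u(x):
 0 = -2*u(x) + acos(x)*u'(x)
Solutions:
 u(x) = C1*exp(2*Integral(1/acos(x), x))


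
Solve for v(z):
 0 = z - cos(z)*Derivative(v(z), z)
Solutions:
 v(z) = C1 + Integral(z/cos(z), z)


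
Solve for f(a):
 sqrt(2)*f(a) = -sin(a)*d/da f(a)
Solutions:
 f(a) = C1*(cos(a) + 1)^(sqrt(2)/2)/(cos(a) - 1)^(sqrt(2)/2)


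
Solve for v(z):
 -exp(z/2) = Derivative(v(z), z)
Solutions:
 v(z) = C1 - 2*exp(z/2)


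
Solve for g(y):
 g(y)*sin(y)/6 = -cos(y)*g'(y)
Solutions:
 g(y) = C1*cos(y)^(1/6)


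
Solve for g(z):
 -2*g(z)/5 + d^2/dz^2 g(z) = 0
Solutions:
 g(z) = C1*exp(-sqrt(10)*z/5) + C2*exp(sqrt(10)*z/5)


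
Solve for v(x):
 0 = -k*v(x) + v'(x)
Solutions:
 v(x) = C1*exp(k*x)


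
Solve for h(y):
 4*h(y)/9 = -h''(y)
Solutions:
 h(y) = C1*sin(2*y/3) + C2*cos(2*y/3)


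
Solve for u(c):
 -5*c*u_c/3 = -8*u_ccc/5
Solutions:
 u(c) = C1 + Integral(C2*airyai(15^(2/3)*c/6) + C3*airybi(15^(2/3)*c/6), c)


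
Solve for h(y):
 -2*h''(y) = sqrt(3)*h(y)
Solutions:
 h(y) = C1*sin(sqrt(2)*3^(1/4)*y/2) + C2*cos(sqrt(2)*3^(1/4)*y/2)


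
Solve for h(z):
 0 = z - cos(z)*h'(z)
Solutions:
 h(z) = C1 + Integral(z/cos(z), z)


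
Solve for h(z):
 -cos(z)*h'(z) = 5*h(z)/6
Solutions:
 h(z) = C1*(sin(z) - 1)^(5/12)/(sin(z) + 1)^(5/12)


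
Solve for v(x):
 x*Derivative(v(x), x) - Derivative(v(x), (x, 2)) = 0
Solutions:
 v(x) = C1 + C2*erfi(sqrt(2)*x/2)


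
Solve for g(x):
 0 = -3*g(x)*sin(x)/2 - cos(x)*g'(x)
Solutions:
 g(x) = C1*cos(x)^(3/2)


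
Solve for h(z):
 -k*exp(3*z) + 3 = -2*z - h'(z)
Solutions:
 h(z) = C1 + k*exp(3*z)/3 - z^2 - 3*z


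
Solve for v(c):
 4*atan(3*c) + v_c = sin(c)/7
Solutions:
 v(c) = C1 - 4*c*atan(3*c) + 2*log(9*c^2 + 1)/3 - cos(c)/7


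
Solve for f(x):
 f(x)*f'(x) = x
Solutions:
 f(x) = -sqrt(C1 + x^2)
 f(x) = sqrt(C1 + x^2)


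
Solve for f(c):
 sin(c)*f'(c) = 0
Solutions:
 f(c) = C1


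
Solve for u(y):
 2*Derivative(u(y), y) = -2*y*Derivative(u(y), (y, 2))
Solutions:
 u(y) = C1 + C2*log(y)


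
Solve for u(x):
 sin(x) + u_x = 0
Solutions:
 u(x) = C1 + cos(x)


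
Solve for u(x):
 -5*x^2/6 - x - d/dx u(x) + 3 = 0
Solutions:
 u(x) = C1 - 5*x^3/18 - x^2/2 + 3*x


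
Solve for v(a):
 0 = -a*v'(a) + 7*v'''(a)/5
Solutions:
 v(a) = C1 + Integral(C2*airyai(5^(1/3)*7^(2/3)*a/7) + C3*airybi(5^(1/3)*7^(2/3)*a/7), a)


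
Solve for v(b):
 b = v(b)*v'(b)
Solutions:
 v(b) = -sqrt(C1 + b^2)
 v(b) = sqrt(C1 + b^2)


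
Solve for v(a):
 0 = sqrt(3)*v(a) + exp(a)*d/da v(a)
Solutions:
 v(a) = C1*exp(sqrt(3)*exp(-a))


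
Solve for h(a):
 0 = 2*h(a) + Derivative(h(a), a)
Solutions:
 h(a) = C1*exp(-2*a)


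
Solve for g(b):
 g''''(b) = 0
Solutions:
 g(b) = C1 + C2*b + C3*b^2 + C4*b^3


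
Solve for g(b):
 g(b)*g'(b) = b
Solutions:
 g(b) = -sqrt(C1 + b^2)
 g(b) = sqrt(C1 + b^2)


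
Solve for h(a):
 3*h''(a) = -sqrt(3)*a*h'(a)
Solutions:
 h(a) = C1 + C2*erf(sqrt(2)*3^(3/4)*a/6)


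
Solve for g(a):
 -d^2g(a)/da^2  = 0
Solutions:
 g(a) = C1 + C2*a


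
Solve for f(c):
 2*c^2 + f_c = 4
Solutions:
 f(c) = C1 - 2*c^3/3 + 4*c


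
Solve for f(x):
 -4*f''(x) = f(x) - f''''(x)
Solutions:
 f(x) = C1*exp(-x*sqrt(2 + sqrt(5))) + C2*exp(x*sqrt(2 + sqrt(5))) + C3*sin(x*sqrt(-2 + sqrt(5))) + C4*cos(x*sqrt(-2 + sqrt(5)))


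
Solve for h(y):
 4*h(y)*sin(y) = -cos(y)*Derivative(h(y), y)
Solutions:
 h(y) = C1*cos(y)^4


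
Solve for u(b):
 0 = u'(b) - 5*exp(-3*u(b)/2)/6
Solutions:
 u(b) = 2*log(C1 + 5*b/4)/3
 u(b) = 2*log(2^(1/3)*(-1 - sqrt(3)*I)*(C1 + 5*b)^(1/3)/4)
 u(b) = 2*log(2^(1/3)*(-1 + sqrt(3)*I)*(C1 + 5*b)^(1/3)/4)


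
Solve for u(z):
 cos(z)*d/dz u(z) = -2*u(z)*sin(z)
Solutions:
 u(z) = C1*cos(z)^2


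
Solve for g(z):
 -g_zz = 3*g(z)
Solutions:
 g(z) = C1*sin(sqrt(3)*z) + C2*cos(sqrt(3)*z)


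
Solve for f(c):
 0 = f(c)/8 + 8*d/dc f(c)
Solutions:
 f(c) = C1*exp(-c/64)


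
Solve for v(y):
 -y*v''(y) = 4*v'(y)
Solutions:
 v(y) = C1 + C2/y^3


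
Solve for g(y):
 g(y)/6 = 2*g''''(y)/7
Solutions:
 g(y) = C1*exp(-sqrt(2)*3^(3/4)*7^(1/4)*y/6) + C2*exp(sqrt(2)*3^(3/4)*7^(1/4)*y/6) + C3*sin(sqrt(2)*3^(3/4)*7^(1/4)*y/6) + C4*cos(sqrt(2)*3^(3/4)*7^(1/4)*y/6)


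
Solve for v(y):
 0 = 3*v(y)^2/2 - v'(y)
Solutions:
 v(y) = -2/(C1 + 3*y)


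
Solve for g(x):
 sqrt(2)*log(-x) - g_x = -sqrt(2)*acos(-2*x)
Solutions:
 g(x) = C1 + sqrt(2)*x*(log(-x) - 1) + sqrt(2)*(x*acos(-2*x) + sqrt(1 - 4*x^2)/2)


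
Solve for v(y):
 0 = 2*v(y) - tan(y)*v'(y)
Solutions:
 v(y) = C1*sin(y)^2


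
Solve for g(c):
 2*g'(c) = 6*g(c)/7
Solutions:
 g(c) = C1*exp(3*c/7)


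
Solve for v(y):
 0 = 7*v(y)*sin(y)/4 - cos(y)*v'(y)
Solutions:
 v(y) = C1/cos(y)^(7/4)


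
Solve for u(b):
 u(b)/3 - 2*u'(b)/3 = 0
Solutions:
 u(b) = C1*exp(b/2)


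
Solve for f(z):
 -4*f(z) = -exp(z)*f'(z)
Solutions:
 f(z) = C1*exp(-4*exp(-z))


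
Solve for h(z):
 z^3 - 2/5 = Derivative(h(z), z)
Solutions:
 h(z) = C1 + z^4/4 - 2*z/5


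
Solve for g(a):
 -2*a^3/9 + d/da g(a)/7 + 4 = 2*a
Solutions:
 g(a) = C1 + 7*a^4/18 + 7*a^2 - 28*a


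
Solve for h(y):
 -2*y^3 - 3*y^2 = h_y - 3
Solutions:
 h(y) = C1 - y^4/2 - y^3 + 3*y


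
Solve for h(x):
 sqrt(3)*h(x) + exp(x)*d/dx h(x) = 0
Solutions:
 h(x) = C1*exp(sqrt(3)*exp(-x))


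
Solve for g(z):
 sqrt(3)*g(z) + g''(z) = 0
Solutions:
 g(z) = C1*sin(3^(1/4)*z) + C2*cos(3^(1/4)*z)


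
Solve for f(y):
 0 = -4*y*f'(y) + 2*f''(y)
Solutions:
 f(y) = C1 + C2*erfi(y)


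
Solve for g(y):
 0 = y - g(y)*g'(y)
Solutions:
 g(y) = -sqrt(C1 + y^2)
 g(y) = sqrt(C1 + y^2)


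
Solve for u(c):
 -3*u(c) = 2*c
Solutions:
 u(c) = -2*c/3


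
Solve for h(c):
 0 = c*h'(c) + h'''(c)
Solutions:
 h(c) = C1 + Integral(C2*airyai(-c) + C3*airybi(-c), c)


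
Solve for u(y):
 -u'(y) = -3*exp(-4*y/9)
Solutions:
 u(y) = C1 - 27*exp(-4*y/9)/4


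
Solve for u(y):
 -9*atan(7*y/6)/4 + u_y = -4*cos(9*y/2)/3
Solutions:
 u(y) = C1 + 9*y*atan(7*y/6)/4 - 27*log(49*y^2 + 36)/28 - 8*sin(9*y/2)/27


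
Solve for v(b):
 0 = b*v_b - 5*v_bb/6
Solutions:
 v(b) = C1 + C2*erfi(sqrt(15)*b/5)


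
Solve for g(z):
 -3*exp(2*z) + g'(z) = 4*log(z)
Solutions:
 g(z) = C1 + 4*z*log(z) - 4*z + 3*exp(2*z)/2


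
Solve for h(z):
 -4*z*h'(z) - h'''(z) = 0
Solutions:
 h(z) = C1 + Integral(C2*airyai(-2^(2/3)*z) + C3*airybi(-2^(2/3)*z), z)


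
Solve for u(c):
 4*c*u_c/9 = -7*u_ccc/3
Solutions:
 u(c) = C1 + Integral(C2*airyai(-42^(2/3)*c/21) + C3*airybi(-42^(2/3)*c/21), c)


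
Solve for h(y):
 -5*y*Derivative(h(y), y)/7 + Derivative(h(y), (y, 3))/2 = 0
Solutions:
 h(y) = C1 + Integral(C2*airyai(10^(1/3)*7^(2/3)*y/7) + C3*airybi(10^(1/3)*7^(2/3)*y/7), y)


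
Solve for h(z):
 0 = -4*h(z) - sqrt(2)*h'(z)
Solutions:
 h(z) = C1*exp(-2*sqrt(2)*z)


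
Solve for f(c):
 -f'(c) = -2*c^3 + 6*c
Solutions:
 f(c) = C1 + c^4/2 - 3*c^2


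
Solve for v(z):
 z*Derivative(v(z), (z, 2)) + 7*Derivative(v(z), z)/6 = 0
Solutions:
 v(z) = C1 + C2/z^(1/6)


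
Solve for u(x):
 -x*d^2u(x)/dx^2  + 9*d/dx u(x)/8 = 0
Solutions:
 u(x) = C1 + C2*x^(17/8)


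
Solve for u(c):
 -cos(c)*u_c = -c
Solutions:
 u(c) = C1 + Integral(c/cos(c), c)


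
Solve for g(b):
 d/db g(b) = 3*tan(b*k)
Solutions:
 g(b) = C1 + 3*Piecewise((-log(cos(b*k))/k, Ne(k, 0)), (0, True))


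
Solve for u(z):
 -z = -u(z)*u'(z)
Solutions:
 u(z) = -sqrt(C1 + z^2)
 u(z) = sqrt(C1 + z^2)


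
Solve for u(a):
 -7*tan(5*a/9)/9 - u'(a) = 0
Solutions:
 u(a) = C1 + 7*log(cos(5*a/9))/5


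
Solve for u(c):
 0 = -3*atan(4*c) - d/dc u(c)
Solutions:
 u(c) = C1 - 3*c*atan(4*c) + 3*log(16*c^2 + 1)/8


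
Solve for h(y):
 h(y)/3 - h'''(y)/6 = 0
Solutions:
 h(y) = C3*exp(2^(1/3)*y) + (C1*sin(2^(1/3)*sqrt(3)*y/2) + C2*cos(2^(1/3)*sqrt(3)*y/2))*exp(-2^(1/3)*y/2)


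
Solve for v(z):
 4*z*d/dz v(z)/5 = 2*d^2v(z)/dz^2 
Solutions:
 v(z) = C1 + C2*erfi(sqrt(5)*z/5)


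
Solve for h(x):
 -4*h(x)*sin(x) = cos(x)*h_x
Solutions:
 h(x) = C1*cos(x)^4


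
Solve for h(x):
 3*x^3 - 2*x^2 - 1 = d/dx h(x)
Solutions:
 h(x) = C1 + 3*x^4/4 - 2*x^3/3 - x


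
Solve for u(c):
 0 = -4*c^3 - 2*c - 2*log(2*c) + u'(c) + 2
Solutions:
 u(c) = C1 + c^4 + c^2 + 2*c*log(c) - 4*c + c*log(4)


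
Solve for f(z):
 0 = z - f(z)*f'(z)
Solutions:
 f(z) = -sqrt(C1 + z^2)
 f(z) = sqrt(C1 + z^2)


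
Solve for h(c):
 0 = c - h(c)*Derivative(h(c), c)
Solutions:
 h(c) = -sqrt(C1 + c^2)
 h(c) = sqrt(C1 + c^2)


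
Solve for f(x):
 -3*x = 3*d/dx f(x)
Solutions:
 f(x) = C1 - x^2/2


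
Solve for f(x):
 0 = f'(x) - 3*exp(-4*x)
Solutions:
 f(x) = C1 - 3*exp(-4*x)/4


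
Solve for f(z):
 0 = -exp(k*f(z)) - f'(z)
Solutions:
 f(z) = Piecewise((log(1/(C1*k + k*z))/k, Ne(k, 0)), (nan, True))
 f(z) = Piecewise((C1 - z, Eq(k, 0)), (nan, True))


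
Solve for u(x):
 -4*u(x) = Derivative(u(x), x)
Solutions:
 u(x) = C1*exp(-4*x)


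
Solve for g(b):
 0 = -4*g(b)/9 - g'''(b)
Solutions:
 g(b) = C3*exp(-2^(2/3)*3^(1/3)*b/3) + (C1*sin(2^(2/3)*3^(5/6)*b/6) + C2*cos(2^(2/3)*3^(5/6)*b/6))*exp(2^(2/3)*3^(1/3)*b/6)


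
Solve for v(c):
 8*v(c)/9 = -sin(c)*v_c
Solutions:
 v(c) = C1*(cos(c) + 1)^(4/9)/(cos(c) - 1)^(4/9)


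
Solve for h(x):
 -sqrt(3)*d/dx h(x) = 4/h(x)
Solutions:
 h(x) = -sqrt(C1 - 24*sqrt(3)*x)/3
 h(x) = sqrt(C1 - 24*sqrt(3)*x)/3


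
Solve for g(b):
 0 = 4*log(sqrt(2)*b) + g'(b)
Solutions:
 g(b) = C1 - 4*b*log(b) - b*log(4) + 4*b


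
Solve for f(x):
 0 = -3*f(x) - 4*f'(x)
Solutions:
 f(x) = C1*exp(-3*x/4)


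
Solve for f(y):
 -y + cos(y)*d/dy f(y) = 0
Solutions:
 f(y) = C1 + Integral(y/cos(y), y)


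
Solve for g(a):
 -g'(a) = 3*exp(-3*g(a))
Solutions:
 g(a) = log(C1 - 9*a)/3
 g(a) = log((-3^(1/3) - 3^(5/6)*I)*(C1 - 3*a)^(1/3)/2)
 g(a) = log((-3^(1/3) + 3^(5/6)*I)*(C1 - 3*a)^(1/3)/2)


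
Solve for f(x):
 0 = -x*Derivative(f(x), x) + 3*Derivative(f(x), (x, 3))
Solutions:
 f(x) = C1 + Integral(C2*airyai(3^(2/3)*x/3) + C3*airybi(3^(2/3)*x/3), x)


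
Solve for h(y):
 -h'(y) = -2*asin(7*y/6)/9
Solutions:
 h(y) = C1 + 2*y*asin(7*y/6)/9 + 2*sqrt(36 - 49*y^2)/63


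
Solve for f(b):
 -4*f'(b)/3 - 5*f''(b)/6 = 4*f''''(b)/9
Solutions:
 f(b) = C1 + C2*exp(-2^(1/3)*b*(-(48 + sqrt(2554))^(1/3) + 5*2^(1/3)/(48 + sqrt(2554))^(1/3))/8)*sin(2^(1/3)*sqrt(3)*b*(5*2^(1/3)/(48 + sqrt(2554))^(1/3) + (48 + sqrt(2554))^(1/3))/8) + C3*exp(-2^(1/3)*b*(-(48 + sqrt(2554))^(1/3) + 5*2^(1/3)/(48 + sqrt(2554))^(1/3))/8)*cos(2^(1/3)*sqrt(3)*b*(5*2^(1/3)/(48 + sqrt(2554))^(1/3) + (48 + sqrt(2554))^(1/3))/8) + C4*exp(2^(1/3)*b*(-(48 + sqrt(2554))^(1/3) + 5*2^(1/3)/(48 + sqrt(2554))^(1/3))/4)


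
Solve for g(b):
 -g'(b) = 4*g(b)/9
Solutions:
 g(b) = C1*exp(-4*b/9)


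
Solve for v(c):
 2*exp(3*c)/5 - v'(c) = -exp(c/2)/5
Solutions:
 v(c) = C1 + 2*exp(c/2)/5 + 2*exp(3*c)/15


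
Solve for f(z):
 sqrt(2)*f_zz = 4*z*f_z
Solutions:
 f(z) = C1 + C2*erfi(2^(1/4)*z)


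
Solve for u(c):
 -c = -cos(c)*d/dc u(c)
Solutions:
 u(c) = C1 + Integral(c/cos(c), c)


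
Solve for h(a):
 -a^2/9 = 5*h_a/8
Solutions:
 h(a) = C1 - 8*a^3/135


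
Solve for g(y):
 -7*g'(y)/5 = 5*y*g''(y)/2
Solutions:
 g(y) = C1 + C2*y^(11/25)


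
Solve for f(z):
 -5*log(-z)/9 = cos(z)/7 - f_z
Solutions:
 f(z) = C1 + 5*z*log(-z)/9 - 5*z/9 + sin(z)/7


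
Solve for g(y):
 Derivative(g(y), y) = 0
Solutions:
 g(y) = C1


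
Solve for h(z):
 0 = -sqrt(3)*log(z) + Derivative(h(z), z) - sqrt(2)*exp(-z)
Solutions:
 h(z) = C1 + sqrt(3)*z*log(z) - sqrt(3)*z - sqrt(2)*exp(-z)


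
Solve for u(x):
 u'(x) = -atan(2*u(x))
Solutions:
 Integral(1/atan(2*_y), (_y, u(x))) = C1 - x


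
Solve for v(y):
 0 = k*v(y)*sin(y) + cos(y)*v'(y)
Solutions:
 v(y) = C1*exp(k*log(cos(y)))


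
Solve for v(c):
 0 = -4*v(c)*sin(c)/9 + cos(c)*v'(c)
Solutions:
 v(c) = C1/cos(c)^(4/9)


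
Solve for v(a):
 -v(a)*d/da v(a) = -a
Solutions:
 v(a) = -sqrt(C1 + a^2)
 v(a) = sqrt(C1 + a^2)


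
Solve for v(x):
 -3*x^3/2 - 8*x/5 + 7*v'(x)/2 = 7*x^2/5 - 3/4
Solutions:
 v(x) = C1 + 3*x^4/28 + 2*x^3/15 + 8*x^2/35 - 3*x/14


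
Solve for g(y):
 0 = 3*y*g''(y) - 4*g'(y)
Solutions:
 g(y) = C1 + C2*y^(7/3)


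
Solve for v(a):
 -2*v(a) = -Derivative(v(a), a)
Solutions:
 v(a) = C1*exp(2*a)


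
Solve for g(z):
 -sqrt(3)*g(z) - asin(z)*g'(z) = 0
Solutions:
 g(z) = C1*exp(-sqrt(3)*Integral(1/asin(z), z))


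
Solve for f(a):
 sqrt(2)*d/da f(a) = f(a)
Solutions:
 f(a) = C1*exp(sqrt(2)*a/2)


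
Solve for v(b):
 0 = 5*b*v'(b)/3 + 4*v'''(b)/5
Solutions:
 v(b) = C1 + Integral(C2*airyai(-18^(1/3)*5^(2/3)*b/6) + C3*airybi(-18^(1/3)*5^(2/3)*b/6), b)


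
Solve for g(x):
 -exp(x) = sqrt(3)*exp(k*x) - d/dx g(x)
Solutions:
 g(x) = C1 + exp(x) + sqrt(3)*exp(k*x)/k


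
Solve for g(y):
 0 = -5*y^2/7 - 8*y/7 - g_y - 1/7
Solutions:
 g(y) = C1 - 5*y^3/21 - 4*y^2/7 - y/7


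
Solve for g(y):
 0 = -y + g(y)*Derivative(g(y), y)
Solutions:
 g(y) = -sqrt(C1 + y^2)
 g(y) = sqrt(C1 + y^2)


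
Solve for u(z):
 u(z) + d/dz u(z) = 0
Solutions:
 u(z) = C1*exp(-z)


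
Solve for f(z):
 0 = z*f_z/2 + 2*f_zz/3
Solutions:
 f(z) = C1 + C2*erf(sqrt(6)*z/4)


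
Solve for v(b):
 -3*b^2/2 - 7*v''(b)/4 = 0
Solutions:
 v(b) = C1 + C2*b - b^4/14


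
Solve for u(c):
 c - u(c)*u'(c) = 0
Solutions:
 u(c) = -sqrt(C1 + c^2)
 u(c) = sqrt(C1 + c^2)


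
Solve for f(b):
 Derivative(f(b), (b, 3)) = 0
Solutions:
 f(b) = C1 + C2*b + C3*b^2


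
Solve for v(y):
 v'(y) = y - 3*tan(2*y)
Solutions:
 v(y) = C1 + y^2/2 + 3*log(cos(2*y))/2


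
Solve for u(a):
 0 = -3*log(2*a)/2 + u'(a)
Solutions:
 u(a) = C1 + 3*a*log(a)/2 - 3*a/2 + 3*a*log(2)/2


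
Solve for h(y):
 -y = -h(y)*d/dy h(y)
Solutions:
 h(y) = -sqrt(C1 + y^2)
 h(y) = sqrt(C1 + y^2)


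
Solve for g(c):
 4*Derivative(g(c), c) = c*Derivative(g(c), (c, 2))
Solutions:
 g(c) = C1 + C2*c^5


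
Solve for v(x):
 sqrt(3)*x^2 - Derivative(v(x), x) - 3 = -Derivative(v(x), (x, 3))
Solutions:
 v(x) = C1 + C2*exp(-x) + C3*exp(x) + sqrt(3)*x^3/3 - 3*x + 2*sqrt(3)*x


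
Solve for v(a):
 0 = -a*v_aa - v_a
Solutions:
 v(a) = C1 + C2*log(a)


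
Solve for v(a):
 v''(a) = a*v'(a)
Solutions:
 v(a) = C1 + C2*erfi(sqrt(2)*a/2)


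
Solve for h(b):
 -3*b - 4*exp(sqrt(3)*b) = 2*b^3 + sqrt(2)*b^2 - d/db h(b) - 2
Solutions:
 h(b) = C1 + b^4/2 + sqrt(2)*b^3/3 + 3*b^2/2 - 2*b + 4*sqrt(3)*exp(sqrt(3)*b)/3


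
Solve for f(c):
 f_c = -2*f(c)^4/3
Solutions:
 f(c) = (-1 - sqrt(3)*I)*(1/(C1 + 2*c))^(1/3)/2
 f(c) = (-1 + sqrt(3)*I)*(1/(C1 + 2*c))^(1/3)/2
 f(c) = (1/(C1 + 2*c))^(1/3)


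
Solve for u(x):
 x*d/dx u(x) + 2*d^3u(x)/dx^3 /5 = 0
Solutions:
 u(x) = C1 + Integral(C2*airyai(-2^(2/3)*5^(1/3)*x/2) + C3*airybi(-2^(2/3)*5^(1/3)*x/2), x)


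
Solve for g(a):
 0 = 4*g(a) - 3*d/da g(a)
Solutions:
 g(a) = C1*exp(4*a/3)


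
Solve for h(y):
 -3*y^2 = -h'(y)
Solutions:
 h(y) = C1 + y^3


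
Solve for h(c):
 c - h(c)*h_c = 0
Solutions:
 h(c) = -sqrt(C1 + c^2)
 h(c) = sqrt(C1 + c^2)


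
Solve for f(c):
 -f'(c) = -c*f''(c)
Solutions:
 f(c) = C1 + C2*c^2


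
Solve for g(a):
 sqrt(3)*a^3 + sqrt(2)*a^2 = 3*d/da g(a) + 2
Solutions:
 g(a) = C1 + sqrt(3)*a^4/12 + sqrt(2)*a^3/9 - 2*a/3


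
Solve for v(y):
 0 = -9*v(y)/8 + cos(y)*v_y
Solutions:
 v(y) = C1*(sin(y) + 1)^(9/16)/(sin(y) - 1)^(9/16)


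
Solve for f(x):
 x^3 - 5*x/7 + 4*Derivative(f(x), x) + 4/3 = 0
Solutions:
 f(x) = C1 - x^4/16 + 5*x^2/56 - x/3


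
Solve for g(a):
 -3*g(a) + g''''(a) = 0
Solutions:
 g(a) = C1*exp(-3^(1/4)*a) + C2*exp(3^(1/4)*a) + C3*sin(3^(1/4)*a) + C4*cos(3^(1/4)*a)


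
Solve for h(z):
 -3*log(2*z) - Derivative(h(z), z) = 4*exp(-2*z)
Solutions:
 h(z) = C1 - 3*z*log(z) + 3*z*(1 - log(2)) + 2*exp(-2*z)


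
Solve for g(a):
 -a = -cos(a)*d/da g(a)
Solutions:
 g(a) = C1 + Integral(a/cos(a), a)


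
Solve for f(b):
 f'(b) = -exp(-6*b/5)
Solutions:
 f(b) = C1 + 5*exp(-6*b/5)/6


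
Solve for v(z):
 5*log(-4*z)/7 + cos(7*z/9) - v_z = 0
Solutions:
 v(z) = C1 + 5*z*log(-z)/7 - 5*z/7 + 10*z*log(2)/7 + 9*sin(7*z/9)/7


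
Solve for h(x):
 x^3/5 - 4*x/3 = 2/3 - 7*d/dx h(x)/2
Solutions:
 h(x) = C1 - x^4/70 + 4*x^2/21 + 4*x/21


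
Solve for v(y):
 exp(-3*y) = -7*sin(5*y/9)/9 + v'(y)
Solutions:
 v(y) = C1 - 7*cos(5*y/9)/5 - exp(-3*y)/3


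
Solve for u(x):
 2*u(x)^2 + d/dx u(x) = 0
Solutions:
 u(x) = 1/(C1 + 2*x)


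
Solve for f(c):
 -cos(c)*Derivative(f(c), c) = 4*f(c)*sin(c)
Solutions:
 f(c) = C1*cos(c)^4


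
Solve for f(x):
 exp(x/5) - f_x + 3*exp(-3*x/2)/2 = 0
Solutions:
 f(x) = C1 + 5*exp(x/5) - 1/exp(x)^(3/2)


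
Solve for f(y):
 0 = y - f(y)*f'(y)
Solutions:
 f(y) = -sqrt(C1 + y^2)
 f(y) = sqrt(C1 + y^2)


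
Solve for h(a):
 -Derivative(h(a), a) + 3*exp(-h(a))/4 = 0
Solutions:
 h(a) = log(C1 + 3*a/4)


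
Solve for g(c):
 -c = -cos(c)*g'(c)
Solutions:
 g(c) = C1 + Integral(c/cos(c), c)


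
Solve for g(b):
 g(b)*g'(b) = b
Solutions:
 g(b) = -sqrt(C1 + b^2)
 g(b) = sqrt(C1 + b^2)


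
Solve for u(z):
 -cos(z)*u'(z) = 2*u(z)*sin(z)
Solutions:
 u(z) = C1*cos(z)^2


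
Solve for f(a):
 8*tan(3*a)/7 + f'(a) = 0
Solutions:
 f(a) = C1 + 8*log(cos(3*a))/21


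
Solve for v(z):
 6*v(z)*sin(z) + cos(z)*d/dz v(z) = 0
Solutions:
 v(z) = C1*cos(z)^6


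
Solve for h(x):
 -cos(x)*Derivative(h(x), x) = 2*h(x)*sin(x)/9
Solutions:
 h(x) = C1*cos(x)^(2/9)


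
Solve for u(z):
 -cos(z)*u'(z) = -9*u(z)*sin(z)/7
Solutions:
 u(z) = C1/cos(z)^(9/7)


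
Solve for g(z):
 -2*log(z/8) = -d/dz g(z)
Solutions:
 g(z) = C1 + 2*z*log(z) - z*log(64) - 2*z


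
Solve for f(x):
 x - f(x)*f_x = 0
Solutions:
 f(x) = -sqrt(C1 + x^2)
 f(x) = sqrt(C1 + x^2)


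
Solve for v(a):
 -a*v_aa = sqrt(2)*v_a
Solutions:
 v(a) = C1 + C2*a^(1 - sqrt(2))


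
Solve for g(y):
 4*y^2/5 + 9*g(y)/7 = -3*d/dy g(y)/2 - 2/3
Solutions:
 g(y) = C1*exp(-6*y/7) - 28*y^2/45 + 196*y/135 - 896/405


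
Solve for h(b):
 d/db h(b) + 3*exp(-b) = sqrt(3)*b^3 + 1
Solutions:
 h(b) = C1 + sqrt(3)*b^4/4 + b + 3*exp(-b)


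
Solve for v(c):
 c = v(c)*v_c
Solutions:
 v(c) = -sqrt(C1 + c^2)
 v(c) = sqrt(C1 + c^2)


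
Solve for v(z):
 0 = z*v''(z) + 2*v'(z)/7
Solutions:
 v(z) = C1 + C2*z^(5/7)


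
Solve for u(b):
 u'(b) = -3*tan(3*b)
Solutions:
 u(b) = C1 + log(cos(3*b))


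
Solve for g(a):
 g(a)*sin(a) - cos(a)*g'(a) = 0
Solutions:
 g(a) = C1/cos(a)


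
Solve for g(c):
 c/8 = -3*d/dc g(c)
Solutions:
 g(c) = C1 - c^2/48


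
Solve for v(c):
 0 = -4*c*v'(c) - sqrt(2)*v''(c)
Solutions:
 v(c) = C1 + C2*erf(2^(1/4)*c)


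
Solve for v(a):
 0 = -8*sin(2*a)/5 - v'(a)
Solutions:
 v(a) = C1 + 4*cos(2*a)/5


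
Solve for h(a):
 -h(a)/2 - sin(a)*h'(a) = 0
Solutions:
 h(a) = C1*(cos(a) + 1)^(1/4)/(cos(a) - 1)^(1/4)


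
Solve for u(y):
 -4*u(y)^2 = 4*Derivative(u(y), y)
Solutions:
 u(y) = 1/(C1 + y)


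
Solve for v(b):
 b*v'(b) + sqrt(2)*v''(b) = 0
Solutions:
 v(b) = C1 + C2*erf(2^(1/4)*b/2)


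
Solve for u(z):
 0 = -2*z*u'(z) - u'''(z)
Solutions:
 u(z) = C1 + Integral(C2*airyai(-2^(1/3)*z) + C3*airybi(-2^(1/3)*z), z)


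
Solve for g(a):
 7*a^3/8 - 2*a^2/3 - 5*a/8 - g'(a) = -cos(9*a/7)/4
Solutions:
 g(a) = C1 + 7*a^4/32 - 2*a^3/9 - 5*a^2/16 + 7*sin(9*a/7)/36


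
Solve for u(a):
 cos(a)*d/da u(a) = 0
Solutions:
 u(a) = C1


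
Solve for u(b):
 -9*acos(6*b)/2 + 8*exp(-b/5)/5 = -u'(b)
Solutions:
 u(b) = C1 + 9*b*acos(6*b)/2 - 3*sqrt(1 - 36*b^2)/4 + 8*exp(-b/5)


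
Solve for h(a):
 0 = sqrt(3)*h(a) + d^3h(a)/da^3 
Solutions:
 h(a) = C3*exp(-3^(1/6)*a) + (C1*sin(3^(2/3)*a/2) + C2*cos(3^(2/3)*a/2))*exp(3^(1/6)*a/2)


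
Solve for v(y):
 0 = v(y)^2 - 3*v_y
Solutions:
 v(y) = -3/(C1 + y)


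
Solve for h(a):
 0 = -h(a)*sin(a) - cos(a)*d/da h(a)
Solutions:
 h(a) = C1*cos(a)


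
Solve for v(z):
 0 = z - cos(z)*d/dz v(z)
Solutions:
 v(z) = C1 + Integral(z/cos(z), z)


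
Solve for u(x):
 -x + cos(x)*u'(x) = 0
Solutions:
 u(x) = C1 + Integral(x/cos(x), x)


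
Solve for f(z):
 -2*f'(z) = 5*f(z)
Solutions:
 f(z) = C1*exp(-5*z/2)


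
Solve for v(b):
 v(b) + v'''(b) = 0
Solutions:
 v(b) = C3*exp(-b) + (C1*sin(sqrt(3)*b/2) + C2*cos(sqrt(3)*b/2))*exp(b/2)


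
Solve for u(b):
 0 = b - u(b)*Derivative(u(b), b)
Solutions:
 u(b) = -sqrt(C1 + b^2)
 u(b) = sqrt(C1 + b^2)


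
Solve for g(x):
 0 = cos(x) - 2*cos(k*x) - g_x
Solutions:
 g(x) = C1 + sin(x) - 2*sin(k*x)/k


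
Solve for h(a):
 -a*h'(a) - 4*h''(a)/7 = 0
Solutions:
 h(a) = C1 + C2*erf(sqrt(14)*a/4)


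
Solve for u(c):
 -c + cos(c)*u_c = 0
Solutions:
 u(c) = C1 + Integral(c/cos(c), c)


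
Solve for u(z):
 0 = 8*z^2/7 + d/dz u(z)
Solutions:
 u(z) = C1 - 8*z^3/21


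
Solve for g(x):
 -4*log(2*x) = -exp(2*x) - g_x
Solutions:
 g(x) = C1 + 4*x*log(x) + 4*x*(-1 + log(2)) - exp(2*x)/2


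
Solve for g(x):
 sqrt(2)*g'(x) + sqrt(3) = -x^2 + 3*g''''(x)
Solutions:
 g(x) = C1 + C4*exp(2^(1/6)*3^(2/3)*x/3) - sqrt(2)*x^3/6 - sqrt(6)*x/2 + (C2*sin(6^(1/6)*x/2) + C3*cos(6^(1/6)*x/2))*exp(-2^(1/6)*3^(2/3)*x/6)


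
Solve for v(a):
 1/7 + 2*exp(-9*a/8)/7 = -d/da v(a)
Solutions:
 v(a) = C1 - a/7 + 16*exp(-9*a/8)/63


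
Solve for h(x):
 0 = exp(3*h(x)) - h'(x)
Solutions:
 h(x) = log(-1/(C1 + 3*x))/3
 h(x) = log((-1/(C1 + x))^(1/3)*(-3^(2/3) - 3*3^(1/6)*I)/6)
 h(x) = log((-1/(C1 + x))^(1/3)*(-3^(2/3) + 3*3^(1/6)*I)/6)


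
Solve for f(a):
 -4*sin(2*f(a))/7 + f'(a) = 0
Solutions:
 -4*a/7 + log(cos(2*f(a)) - 1)/4 - log(cos(2*f(a)) + 1)/4 = C1


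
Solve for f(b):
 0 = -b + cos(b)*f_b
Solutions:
 f(b) = C1 + Integral(b/cos(b), b)


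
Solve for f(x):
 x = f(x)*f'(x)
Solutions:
 f(x) = -sqrt(C1 + x^2)
 f(x) = sqrt(C1 + x^2)


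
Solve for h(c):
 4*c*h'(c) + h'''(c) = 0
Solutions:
 h(c) = C1 + Integral(C2*airyai(-2^(2/3)*c) + C3*airybi(-2^(2/3)*c), c)


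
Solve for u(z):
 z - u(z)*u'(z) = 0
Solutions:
 u(z) = -sqrt(C1 + z^2)
 u(z) = sqrt(C1 + z^2)


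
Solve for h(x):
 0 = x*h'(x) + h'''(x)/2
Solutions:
 h(x) = C1 + Integral(C2*airyai(-2^(1/3)*x) + C3*airybi(-2^(1/3)*x), x)


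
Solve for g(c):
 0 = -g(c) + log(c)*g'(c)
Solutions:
 g(c) = C1*exp(li(c))


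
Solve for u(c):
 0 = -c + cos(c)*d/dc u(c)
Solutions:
 u(c) = C1 + Integral(c/cos(c), c)


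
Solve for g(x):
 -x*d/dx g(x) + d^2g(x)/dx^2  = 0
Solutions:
 g(x) = C1 + C2*erfi(sqrt(2)*x/2)


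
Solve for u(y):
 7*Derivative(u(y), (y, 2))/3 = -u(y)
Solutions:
 u(y) = C1*sin(sqrt(21)*y/7) + C2*cos(sqrt(21)*y/7)


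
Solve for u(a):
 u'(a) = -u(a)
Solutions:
 u(a) = C1*exp(-a)


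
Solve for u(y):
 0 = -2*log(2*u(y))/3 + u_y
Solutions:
 -3*Integral(1/(log(_y) + log(2)), (_y, u(y)))/2 = C1 - y


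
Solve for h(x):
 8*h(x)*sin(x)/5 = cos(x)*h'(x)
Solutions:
 h(x) = C1/cos(x)^(8/5)


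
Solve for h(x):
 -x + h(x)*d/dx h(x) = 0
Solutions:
 h(x) = -sqrt(C1 + x^2)
 h(x) = sqrt(C1 + x^2)


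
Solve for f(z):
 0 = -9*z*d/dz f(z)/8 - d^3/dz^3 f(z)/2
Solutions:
 f(z) = C1 + Integral(C2*airyai(-2^(1/3)*3^(2/3)*z/2) + C3*airybi(-2^(1/3)*3^(2/3)*z/2), z)


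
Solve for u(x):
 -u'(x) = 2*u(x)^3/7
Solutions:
 u(x) = -sqrt(14)*sqrt(-1/(C1 - 2*x))/2
 u(x) = sqrt(14)*sqrt(-1/(C1 - 2*x))/2


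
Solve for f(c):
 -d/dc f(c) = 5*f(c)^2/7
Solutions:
 f(c) = 7/(C1 + 5*c)


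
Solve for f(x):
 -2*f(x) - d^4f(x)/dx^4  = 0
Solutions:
 f(x) = (C1*sin(2^(3/4)*x/2) + C2*cos(2^(3/4)*x/2))*exp(-2^(3/4)*x/2) + (C3*sin(2^(3/4)*x/2) + C4*cos(2^(3/4)*x/2))*exp(2^(3/4)*x/2)


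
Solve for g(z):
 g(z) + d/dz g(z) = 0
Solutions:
 g(z) = C1*exp(-z)


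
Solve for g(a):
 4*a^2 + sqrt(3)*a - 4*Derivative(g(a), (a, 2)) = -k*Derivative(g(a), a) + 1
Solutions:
 g(a) = C1 + C2*exp(a*k/4) - 4*a^3/(3*k) - sqrt(3)*a^2/(2*k) - 16*a^2/k^2 + a/k - 4*sqrt(3)*a/k^2 - 128*a/k^3


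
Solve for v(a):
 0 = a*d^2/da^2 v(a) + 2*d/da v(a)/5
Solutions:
 v(a) = C1 + C2*a^(3/5)


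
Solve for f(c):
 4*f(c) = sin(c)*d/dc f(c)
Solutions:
 f(c) = C1*(cos(c)^2 - 2*cos(c) + 1)/(cos(c)^2 + 2*cos(c) + 1)


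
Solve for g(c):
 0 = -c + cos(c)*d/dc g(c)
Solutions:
 g(c) = C1 + Integral(c/cos(c), c)


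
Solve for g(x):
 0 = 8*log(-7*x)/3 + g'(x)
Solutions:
 g(x) = C1 - 8*x*log(-x)/3 + 8*x*(1 - log(7))/3


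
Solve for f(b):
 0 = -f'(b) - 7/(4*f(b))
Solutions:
 f(b) = -sqrt(C1 - 14*b)/2
 f(b) = sqrt(C1 - 14*b)/2


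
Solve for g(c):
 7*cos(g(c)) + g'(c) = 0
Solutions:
 g(c) = pi - asin((C1 + exp(14*c))/(C1 - exp(14*c)))
 g(c) = asin((C1 + exp(14*c))/(C1 - exp(14*c)))


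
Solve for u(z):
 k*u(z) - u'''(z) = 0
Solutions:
 u(z) = C1*exp(k^(1/3)*z) + C2*exp(k^(1/3)*z*(-1 + sqrt(3)*I)/2) + C3*exp(-k^(1/3)*z*(1 + sqrt(3)*I)/2)


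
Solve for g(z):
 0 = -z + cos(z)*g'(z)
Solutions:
 g(z) = C1 + Integral(z/cos(z), z)


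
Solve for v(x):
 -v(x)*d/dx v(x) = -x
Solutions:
 v(x) = -sqrt(C1 + x^2)
 v(x) = sqrt(C1 + x^2)


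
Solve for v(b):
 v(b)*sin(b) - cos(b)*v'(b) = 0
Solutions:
 v(b) = C1/cos(b)


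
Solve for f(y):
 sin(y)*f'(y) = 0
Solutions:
 f(y) = C1


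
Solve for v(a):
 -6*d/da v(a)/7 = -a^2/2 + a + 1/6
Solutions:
 v(a) = C1 + 7*a^3/36 - 7*a^2/12 - 7*a/36


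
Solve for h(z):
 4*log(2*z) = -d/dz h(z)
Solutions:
 h(z) = C1 - 4*z*log(z) - z*log(16) + 4*z


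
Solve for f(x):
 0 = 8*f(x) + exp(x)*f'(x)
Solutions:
 f(x) = C1*exp(8*exp(-x))


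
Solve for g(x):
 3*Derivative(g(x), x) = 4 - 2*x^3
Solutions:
 g(x) = C1 - x^4/6 + 4*x/3


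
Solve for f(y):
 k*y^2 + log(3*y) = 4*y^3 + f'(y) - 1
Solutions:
 f(y) = C1 + k*y^3/3 - y^4 + y*log(y) + y*log(3)


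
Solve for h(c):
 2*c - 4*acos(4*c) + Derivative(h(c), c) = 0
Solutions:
 h(c) = C1 - c^2 + 4*c*acos(4*c) - sqrt(1 - 16*c^2)


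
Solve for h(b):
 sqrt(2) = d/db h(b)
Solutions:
 h(b) = C1 + sqrt(2)*b


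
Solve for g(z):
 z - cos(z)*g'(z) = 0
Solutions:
 g(z) = C1 + Integral(z/cos(z), z)


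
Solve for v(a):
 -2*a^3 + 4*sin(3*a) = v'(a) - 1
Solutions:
 v(a) = C1 - a^4/2 + a - 4*cos(3*a)/3


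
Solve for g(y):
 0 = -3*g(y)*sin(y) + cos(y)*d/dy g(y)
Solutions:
 g(y) = C1/cos(y)^3


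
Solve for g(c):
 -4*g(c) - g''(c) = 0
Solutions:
 g(c) = C1*sin(2*c) + C2*cos(2*c)


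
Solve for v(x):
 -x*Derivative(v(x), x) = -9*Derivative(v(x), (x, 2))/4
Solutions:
 v(x) = C1 + C2*erfi(sqrt(2)*x/3)


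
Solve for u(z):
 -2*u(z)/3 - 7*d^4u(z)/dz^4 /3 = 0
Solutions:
 u(z) = (C1*sin(14^(3/4)*z/14) + C2*cos(14^(3/4)*z/14))*exp(-14^(3/4)*z/14) + (C3*sin(14^(3/4)*z/14) + C4*cos(14^(3/4)*z/14))*exp(14^(3/4)*z/14)


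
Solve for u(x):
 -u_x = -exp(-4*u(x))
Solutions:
 u(x) = log(-I*(C1 + 4*x)^(1/4))
 u(x) = log(I*(C1 + 4*x)^(1/4))
 u(x) = log(-(C1 + 4*x)^(1/4))
 u(x) = log(C1 + 4*x)/4


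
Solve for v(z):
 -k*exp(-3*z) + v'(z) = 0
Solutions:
 v(z) = C1 - k*exp(-3*z)/3


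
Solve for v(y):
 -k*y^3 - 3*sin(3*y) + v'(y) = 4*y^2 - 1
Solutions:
 v(y) = C1 + k*y^4/4 + 4*y^3/3 - y - cos(3*y)


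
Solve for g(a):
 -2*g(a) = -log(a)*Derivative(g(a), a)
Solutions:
 g(a) = C1*exp(2*li(a))


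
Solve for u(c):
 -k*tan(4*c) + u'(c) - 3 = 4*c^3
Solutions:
 u(c) = C1 + c^4 + 3*c - k*log(cos(4*c))/4


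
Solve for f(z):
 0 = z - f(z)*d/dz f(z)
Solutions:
 f(z) = -sqrt(C1 + z^2)
 f(z) = sqrt(C1 + z^2)


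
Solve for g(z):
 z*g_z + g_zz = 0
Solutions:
 g(z) = C1 + C2*erf(sqrt(2)*z/2)


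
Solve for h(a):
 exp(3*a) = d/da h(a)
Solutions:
 h(a) = C1 + exp(3*a)/3


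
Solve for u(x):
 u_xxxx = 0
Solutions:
 u(x) = C1 + C2*x + C3*x^2 + C4*x^3
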